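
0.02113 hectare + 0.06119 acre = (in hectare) 0.04589. Check: 1 hectare = 10000 m^2, so 0.02113 hectare = 0.02113 * 10000 = 211.3 m^2. 1 acre = 4046.8564 m^2, so 0.06119 acre = 0.06119 * 4046.8564 = 247.62714 m^2. Sum: 211.3 + 247.62714 = 458.92714 m^2. 1 hectare = 10000 m^2, so 458.92714 m^2 = 458.92714 / 10000 = 0.045892714 hectare ≈ 0.04589 hectare (4 s.f.).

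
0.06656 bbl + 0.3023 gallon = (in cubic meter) 1 bbl = 0.15898729 m^3, so 0.06656 bbl = 0.06656 * 0.15898729 = 0.010582194 m^3. 1 gallon = 0.0037854118 m^3, so 0.3023 gallon = 0.3023 * 0.0037854118 = 0.00114433 m^3. Sum: 0.010582194 + 0.00114433 = 0.011726524 m^3. 0.011726524 m^3 = 0.011726524 cubic meter ≈ 0.01173 cubic meter (4 s.f.). Final answer: 0.01173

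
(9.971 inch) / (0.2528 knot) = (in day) 2.254e-05. Check: 1 inch = 0.0254 m, so 9.971 inch = 9.971 * 0.0254 = 0.2532634 m. 1 knot = 0.51444444 m/s, so 0.2528 knot = 0.2528 * 0.51444444 = 0.13005156 m/s. Combine: 0.2532634 m / 0.13005156 m/s = 1.9474077 s. 1 day = 86400 s, so 1.9474077 s = 1.9474077 / 86400 = 2.2539441e-05 day ≈ 2.254e-05 day (4 s.f.).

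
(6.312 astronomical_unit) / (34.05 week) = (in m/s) 1 astronomical_unit = 1.4959787e+11 m, so 6.312 astronomical_unit = 6.312 * 1.4959787e+11 = 9.4426176e+11 m. 1 week = 604800 s, so 34.05 week = 34.05 * 604800 = 20593440 s. Combine: 9.4426176e+11 m / 20593440 s = 45852.551 m/s. Result: 45852.551 m/s ≈ 4.585e+04 m/s (4 s.f.). Final answer: 4.585e+04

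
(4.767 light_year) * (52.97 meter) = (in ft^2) 1 light_year = 9.4607305e+15 m, so 4.767 light_year = 4.767 * 9.4607305e+15 = 4.5099302e+16 m. 52.97 meter = 52.97 m. Combine: 4.5099302e+16 m * 52.97 m = 2.38891e+18 m^2. 1 ft^2 = 0.09290304 m^2, so 2.38891e+18 m^2 = 2.38891e+18 / 0.09290304 = 2.5714014e+19 ft^2 ≈ 2.571e+19 ft^2 (4 s.f.). Final answer: 2.571e+19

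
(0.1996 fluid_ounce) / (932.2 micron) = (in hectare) 6.332e-07. Check: 1 fluid_ounce = 2.957353e-05 m^3, so 0.1996 fluid_ounce = 0.1996 * 2.957353e-05 = 5.9028765e-06 m^3. 1 micron = 1e-06 m, so 932.2 micron = 932.2 * 1e-06 = 0.0009322 m. Combine: 5.9028765e-06 m^3 / 0.0009322 m = 0.0063321996 m^2. 1 hectare = 10000 m^2, so 0.0063321996 m^2 = 0.0063321996 / 10000 = 6.3321996e-07 hectare ≈ 6.332e-07 hectare (4 s.f.).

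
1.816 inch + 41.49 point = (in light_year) 1 inch = 0.0254 m, so 1.816 inch = 1.816 * 0.0254 = 0.0461264 m. 1 point = 0.00035277778 m, so 41.49 point = 41.49 * 0.00035277778 = 0.01463675 m. Sum: 0.0461264 + 0.01463675 = 0.06076315 m. 1 light_year = 9.4607305e+15 m, so 0.06076315 m = 0.06076315 / 9.4607305e+15 = 6.42267e-18 light_year ≈ 6.423e-18 light_year (4 s.f.). Final answer: 6.423e-18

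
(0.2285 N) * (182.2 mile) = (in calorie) 0.2285 N is already in N. 1 mile = 1609.344 m, so 182.2 mile = 182.2 * 1609.344 = 293222.48 m. Combine: 0.2285 N * 293222.48 m = 67001.336 J. 1 calorie = 4.184 J, so 67001.336 J = 67001.336 / 4.184 = 16013.704 calorie ≈ 1.601e+04 calorie (4 s.f.). Final answer: 1.601e+04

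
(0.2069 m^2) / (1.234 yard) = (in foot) 0.2069 m^2 is already in m^2. 1 yard = 0.9144 m, so 1.234 yard = 1.234 * 0.9144 = 1.1283696 m. Combine: 0.2069 m^2 / 1.1283696 m = 0.18336191 m. 1 foot = 0.3048 m, so 0.18336191 m = 0.18336191 / 0.3048 = 0.60158105 foot ≈ 0.6016 foot (4 s.f.). Final answer: 0.6016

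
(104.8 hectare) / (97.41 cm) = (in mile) 668.5. Check: 1 hectare = 10000 m^2, so 104.8 hectare = 104.8 * 10000 = 1048000 m^2. 1 cm = 0.01 m, so 97.41 cm = 97.41 * 0.01 = 0.9741 m. Combine: 1048000 m^2 / 0.9741 m = 1075864.9 m. 1 mile = 1609.344 m, so 1075864.9 m = 1075864.9 / 1609.344 = 668.51146 mile ≈ 668.5 mile (4 s.f.).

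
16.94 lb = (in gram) 7684. Check: 1 lb = 0.45359237 kg, so 16.94 lb = 16.94 * 0.45359237 = 7.6838547 kg. 1 gram = 0.001 kg, so 7.6838547 kg = 7.6838547 / 0.001 = 7683.8547 gram ≈ 7684 gram (4 s.f.).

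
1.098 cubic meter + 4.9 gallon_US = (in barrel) 7.023. Check: 1.098 cubic meter = 1.098 m^3. 1 gallon_US = 0.0037854118 m^3, so 4.9 gallon_US = 4.9 * 0.0037854118 = 0.018548518 m^3. Sum: 1.098 + 0.018548518 = 1.1165485 m^3. 1 barrel = 0.15898729 m^3, so 1.1165485 m^3 = 1.1165485 / 0.15898729 = 7.0228789 barrel ≈ 7.023 barrel (4 s.f.).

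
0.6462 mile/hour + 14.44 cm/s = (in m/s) 1 mile/hour = 0.44704 m/s, so 0.6462 mile/hour = 0.6462 * 0.44704 = 0.28887725 m/s. 1 cm/s = 0.01 m/s, so 14.44 cm/s = 14.44 * 0.01 = 0.1444 m/s. Sum: 0.28887725 + 0.1444 = 0.43327725 m/s. Result: 0.43327725 m/s ≈ 0.4333 m/s (4 s.f.). Final answer: 0.4333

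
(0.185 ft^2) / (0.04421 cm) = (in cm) 3888. Check: 1 ft^2 = 0.09290304 m^2, so 0.185 ft^2 = 0.185 * 0.09290304 = 0.017187062 m^2. 1 cm = 0.01 m, so 0.04421 cm = 0.04421 * 0.01 = 0.0004421 m. Combine: 0.017187062 m^2 / 0.0004421 m = 38.875961 m. 1 cm = 0.01 m, so 38.875961 m = 38.875961 / 0.01 = 3887.5961 cm ≈ 3888 cm (4 s.f.).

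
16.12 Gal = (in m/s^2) 0.1612. Check: 1 Gal = 0.01 m/s^2, so 16.12 Gal = 16.12 * 0.01 = 0.1612 m/s^2. Result: 0.1612 m/s^2.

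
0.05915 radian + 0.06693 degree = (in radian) 0.05915 radian = 0.05915 rad. 1 degree = 0.017453293 rad, so 0.06693 degree = 0.06693 * 0.017453293 = 0.0011681489 rad. Sum: 0.05915 + 0.0011681489 = 0.060318149 rad. 0.060318149 rad = 0.060318149 radian ≈ 0.06032 radian (4 s.f.). Final answer: 0.06032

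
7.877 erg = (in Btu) 7.466e-10. Check: 1 erg = 1e-07 J, so 7.877 erg = 7.877 * 1e-07 = 7.877e-07 J. 1 Btu = 1055.0559 J, so 7.877e-07 J = 7.877e-07 / 1055.0559 = 7.4659555e-10 Btu ≈ 7.466e-10 Btu (4 s.f.).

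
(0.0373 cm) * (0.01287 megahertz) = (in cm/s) 1 cm = 0.01 m, so 0.0373 cm = 0.0373 * 0.01 = 0.000373 m. 1 megahertz = 1000000 Hz, so 0.01287 megahertz = 0.01287 * 1000000 = 12870 Hz. Combine: 0.000373 m * 12870 Hz = 4.80051 m/s. 1 cm/s = 0.01 m/s, so 4.80051 m/s = 4.80051 / 0.01 = 480.051 cm/s ≈ 480.1 cm/s (4 s.f.). Final answer: 480.1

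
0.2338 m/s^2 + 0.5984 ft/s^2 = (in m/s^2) 0.2338 m/s^2 is already in m/s^2. 1 ft/s^2 = 0.3048 m/s^2, so 0.5984 ft/s^2 = 0.5984 * 0.3048 = 0.18239232 m/s^2. Sum: 0.2338 + 0.18239232 = 0.41619232 m/s^2. Result: 0.41619232 m/s^2 ≈ 0.4162 m/s^2 (4 s.f.). Final answer: 0.4162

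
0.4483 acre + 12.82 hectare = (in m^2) 1 acre = 4046.8564 m^2, so 0.4483 acre = 0.4483 * 4046.8564 = 1814.2057 m^2. 1 hectare = 10000 m^2, so 12.82 hectare = 12.82 * 10000 = 128200 m^2. Sum: 1814.2057 + 128200 = 130014.21 m^2. Result: 130014.21 m^2 ≈ 1.3e+05 m^2 (4 s.f.). Final answer: 1.3e+05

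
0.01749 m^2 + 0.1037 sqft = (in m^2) 0.02712. Check: 0.01749 m^2 is already in m^2. 1 sqft = 0.09290304 m^2, so 0.1037 sqft = 0.1037 * 0.09290304 = 0.0096340452 m^2. Sum: 0.01749 + 0.0096340452 = 0.027124045 m^2. Result: 0.027124045 m^2 ≈ 0.02712 m^2 (4 s.f.).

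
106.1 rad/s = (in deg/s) 6079. Check: 1 deg/s = 0.017453293 rad/s, so 106.1 rad/s = 106.1 / 0.017453293 = 6079.0822 deg/s ≈ 6079 deg/s (4 s.f.).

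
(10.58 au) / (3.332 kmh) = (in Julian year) 5.419e+04. Check: 1 au = 1.4959787e+11 m, so 10.58 au = 10.58 * 1.4959787e+11 = 1.5827455e+12 m. 1 kmh = 0.27777778 m/s, so 3.332 kmh = 3.332 * 0.27777778 = 0.92555556 m/s. Combine: 1.5827455e+12 m / 0.92555556 m/s = 1.7100491e+12 s. 1 Julian year = 31557600 s, so 1.7100491e+12 s = 1.7100491e+12 / 31557600 = 54188.187 Julian year ≈ 5.419e+04 Julian year (4 s.f.).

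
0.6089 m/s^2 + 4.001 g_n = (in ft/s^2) 0.6089 m/s^2 is already in m/s^2. 1 g_n = 9.80665 m/s^2, so 4.001 g_n = 4.001 * 9.80665 = 39.236407 m/s^2. Sum: 0.6089 + 39.236407 = 39.845307 m/s^2. 1 ft/s^2 = 0.3048 m/s^2, so 39.845307 m/s^2 = 39.845307 / 0.3048 = 130.72607 ft/s^2 ≈ 130.7 ft/s^2 (4 s.f.). Final answer: 130.7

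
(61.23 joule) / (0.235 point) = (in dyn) 61.23 joule = 61.23 J. 1 point = 0.00035277778 m, so 0.235 point = 0.235 * 0.00035277778 = 8.2902778e-05 m. Combine: 61.23 J / 8.2902778e-05 m = 738575.98 N. 1 dyn = 1e-05 N, so 738575.98 N = 738575.98 / 1e-05 = 7.3857598e+10 dyn ≈ 7.386e+10 dyn (4 s.f.). Final answer: 7.386e+10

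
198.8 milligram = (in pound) 0.0004383. Check: 1 milligram = 1e-06 kg, so 198.8 milligram = 198.8 * 1e-06 = 0.0001988 kg. 1 pound = 0.45359237 kg, so 0.0001988 kg = 0.0001988 / 0.45359237 = 0.00043827898 pound ≈ 0.0004383 pound (4 s.f.).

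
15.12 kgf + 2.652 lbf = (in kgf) 1 kgf = 9.80665 N, so 15.12 kgf = 15.12 * 9.80665 = 148.27655 N. 1 lbf = 4.4482216 N, so 2.652 lbf = 2.652 * 4.4482216 = 11.796684 N. Sum: 148.27655 + 11.796684 = 160.07323 N. 1 kgf = 9.80665 N, so 160.07323 N = 160.07323 / 9.80665 = 16.322927 kgf ≈ 16.32 kgf (4 s.f.). Final answer: 16.32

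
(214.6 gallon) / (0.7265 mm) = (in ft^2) 1.204e+04. Check: 1 gallon = 0.0037854118 m^3, so 214.6 gallon = 214.6 * 0.0037854118 = 0.81234937 m^3. 1 mm = 0.001 m, so 0.7265 mm = 0.7265 * 0.001 = 0.0007265 m. Combine: 0.81234937 m^3 / 0.0007265 m = 1118.1684 m^2. 1 ft^2 = 0.09290304 m^2, so 1118.1684 m^2 = 1118.1684 / 0.09290304 = 12035.865 ft^2 ≈ 1.204e+04 ft^2 (4 s.f.).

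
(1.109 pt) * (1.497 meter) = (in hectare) 5.857e-08. Check: 1 pt = 0.00035277778 m, so 1.109 pt = 1.109 * 0.00035277778 = 0.00039123056 m. 1.497 meter = 1.497 m. Combine: 0.00039123056 m * 1.497 m = 0.00058567214 m^2. 1 hectare = 10000 m^2, so 0.00058567214 m^2 = 0.00058567214 / 10000 = 5.8567214e-08 hectare ≈ 5.857e-08 hectare (4 s.f.).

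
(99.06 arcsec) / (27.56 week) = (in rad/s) 2.881e-11. Check: 1 arcsec = 4.8481368e-06 rad, so 99.06 arcsec = 99.06 * 4.8481368e-06 = 0.00048025643 rad. 1 week = 604800 s, so 27.56 week = 27.56 * 604800 = 16668288 s. Combine: 0.00048025643 rad / 16668288 s = 2.8812583e-11 rad/s. Result: 2.8812583e-11 rad/s ≈ 2.881e-11 rad/s (4 s.f.).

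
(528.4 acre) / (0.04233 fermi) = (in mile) 3.139e+19. Check: 1 acre = 4046.8564 m^2, so 528.4 acre = 528.4 * 4046.8564 = 2138358.9 m^2. 1 fermi = 1e-15 m, so 0.04233 fermi = 0.04233 * 1e-15 = 4.233e-17 m. Combine: 2138358.9 m^2 / 4.233e-17 m = 5.0516393e+22 m. 1 mile = 1609.344 m, so 5.0516393e+22 m = 5.0516393e+22 / 1609.344 = 3.1389432e+19 mile ≈ 3.139e+19 mile (4 s.f.).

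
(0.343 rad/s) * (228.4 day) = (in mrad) 6.769e+09. Check: 0.343 rad/s is already in rad/s. 1 day = 86400 s, so 228.4 day = 228.4 * 86400 = 19733760 s. Combine: 0.343 rad/s * 19733760 s = 6768679.7 rad. 1 mrad = 0.001 rad, so 6768679.7 rad = 6768679.7 / 0.001 = 6.7686797e+09 mrad ≈ 6.769e+09 mrad (4 s.f.).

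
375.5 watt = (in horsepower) 0.5036. Check: 375.5 watt = 375.5 W. 1 horsepower = 745.69987 W, so 375.5 W = 375.5 / 745.69987 = 0.50355379 horsepower ≈ 0.5036 horsepower (4 s.f.).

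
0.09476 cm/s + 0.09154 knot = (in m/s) 1 cm/s = 0.01 m/s, so 0.09476 cm/s = 0.09476 * 0.01 = 0.0009476 m/s. 1 knot = 0.51444444 m/s, so 0.09154 knot = 0.09154 * 0.51444444 = 0.047092244 m/s. Sum: 0.0009476 + 0.047092244 = 0.048039844 m/s. Result: 0.048039844 m/s ≈ 0.04804 m/s (4 s.f.). Final answer: 0.04804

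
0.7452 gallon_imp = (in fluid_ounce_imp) 1 gallon_imp = 0.00454609 m^3, so 0.7452 gallon_imp = 0.7452 * 0.00454609 = 0.0033877463 m^3. 1 fluid_ounce_imp = 2.8413063e-05 m^3, so 0.0033877463 m^3 = 0.0033877463 / 2.8413063e-05 = 119.232 fluid_ounce_imp ≈ 119.2 fluid_ounce_imp (4 s.f.). Final answer: 119.2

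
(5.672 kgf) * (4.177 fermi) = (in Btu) 2.202e-16. Check: 1 kgf = 9.80665 N, so 5.672 kgf = 5.672 * 9.80665 = 55.623319 N. 1 fermi = 1e-15 m, so 4.177 fermi = 4.177 * 1e-15 = 4.177e-15 m. Combine: 55.623319 N * 4.177e-15 m = 2.323386e-13 J. 1 Btu = 1055.0559 J, so 2.323386e-13 J = 2.323386e-13 / 1055.0559 = 2.2021451e-16 Btu ≈ 2.202e-16 Btu (4 s.f.).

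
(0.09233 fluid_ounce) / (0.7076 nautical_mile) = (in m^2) 1 fluid_ounce = 2.957353e-05 m^3, so 0.09233 fluid_ounce = 0.09233 * 2.957353e-05 = 2.730524e-06 m^3. 1 nautical_mile = 1852 m, so 0.7076 nautical_mile = 0.7076 * 1852 = 1310.4752 m. Combine: 2.730524e-06 m^3 / 1310.4752 m = 2.0836136e-09 m^2. Result: 2.0836136e-09 m^2 ≈ 2.084e-09 m^2 (4 s.f.). Final answer: 2.084e-09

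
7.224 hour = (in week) 0.043. Check: 1 hour = 3600 s, so 7.224 hour = 7.224 * 3600 = 26006.4 s. 1 week = 604800 s, so 26006.4 s = 26006.4 / 604800 = 0.043 week.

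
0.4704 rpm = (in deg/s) 1 rpm = 0.10471976 rad/s, so 0.4704 rpm = 0.4704 * 0.10471976 = 0.049260173 rad/s. 1 deg/s = 0.017453293 rad/s, so 0.049260173 rad/s = 0.049260173 / 0.017453293 = 2.8224 deg/s ≈ 2.822 deg/s (4 s.f.). Final answer: 2.822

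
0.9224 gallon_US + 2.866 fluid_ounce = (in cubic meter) 0.003576. Check: 1 gallon_US = 0.0037854118 m^3, so 0.9224 gallon_US = 0.9224 * 0.0037854118 = 0.0034916638 m^3. 1 fluid_ounce = 2.957353e-05 m^3, so 2.866 fluid_ounce = 2.866 * 2.957353e-05 = 8.4757736e-05 m^3. Sum: 0.0034916638 + 8.4757736e-05 = 0.0035764216 m^3. 0.0035764216 m^3 = 0.0035764216 cubic meter ≈ 0.003576 cubic meter (4 s.f.).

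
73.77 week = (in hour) 1 week = 604800 s, so 73.77 week = 73.77 * 604800 = 44616096 s. 1 hour = 3600 s, so 44616096 s = 44616096 / 3600 = 12393.36 hour ≈ 1.239e+04 hour (4 s.f.). Final answer: 1.239e+04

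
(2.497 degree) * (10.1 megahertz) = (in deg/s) 1 degree = 0.017453293 rad, so 2.497 degree = 2.497 * 0.017453293 = 0.043580871 rad. 1 megahertz = 1000000 Hz, so 10.1 megahertz = 10.1 * 1000000 = 10100000 Hz. Combine: 0.043580871 rad * 10100000 Hz = 440166.8 rad/s. 1 deg/s = 0.017453293 rad/s, so 440166.8 rad/s = 440166.8 / 0.017453293 = 25219700 deg/s ≈ 2.522e+07 deg/s (4 s.f.). Final answer: 2.522e+07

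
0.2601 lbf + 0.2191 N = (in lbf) 0.3094. Check: 1 lbf = 4.4482216 N, so 0.2601 lbf = 0.2601 * 4.4482216 = 1.1569824 N. 0.2191 N is already in N. Sum: 1.1569824 + 0.2191 = 1.3760824 N. 1 lbf = 4.4482216 N, so 1.3760824 N = 1.3760824 / 4.4482216 = 0.30935564 lbf ≈ 0.3094 lbf (4 s.f.).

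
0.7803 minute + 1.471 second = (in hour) 1 minute = 60 s, so 0.7803 minute = 0.7803 * 60 = 46.818 s. 1.471 second = 1.471 s. Sum: 46.818 + 1.471 = 48.289 s. 1 hour = 3600 s, so 48.289 s = 48.289 / 3600 = 0.013413611 hour ≈ 0.01341 hour (4 s.f.). Final answer: 0.01341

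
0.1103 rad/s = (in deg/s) 6.32. Check: 1 deg/s = 0.017453293 rad/s, so 0.1103 rad/s = 0.1103 / 0.017453293 = 6.3197245 deg/s ≈ 6.32 deg/s (4 s.f.).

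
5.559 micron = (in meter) 5.559e-06. Check: 1 micron = 1e-06 m, so 5.559 micron = 5.559 * 1e-06 = 5.559e-06 m. 5.559e-06 m = 5.559e-06 meter.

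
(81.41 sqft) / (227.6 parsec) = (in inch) 1 sqft = 0.09290304 m^2, so 81.41 sqft = 81.41 * 0.09290304 = 7.5632365 m^2. 1 parsec = 3.0856776e+16 m, so 227.6 parsec = 227.6 * 3.0856776e+16 = 7.0230022e+18 m. Combine: 7.5632365 m^2 / 7.0230022e+18 m = 1.0769236e-18 m. 1 inch = 0.0254 m, so 1.0769236e-18 m = 1.0769236e-18 / 0.0254 = 4.2398565e-17 inch ≈ 4.24e-17 inch (4 s.f.). Final answer: 4.24e-17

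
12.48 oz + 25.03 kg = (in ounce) 1 oz = 0.028349523 kg, so 12.48 oz = 12.48 * 0.028349523 = 0.35380205 kg. 25.03 kg is already in kg. Sum: 0.35380205 + 25.03 = 25.383802 kg. 1 ounce = 0.028349523 kg, so 25.383802 kg = 25.383802 / 0.028349523 = 895.38727 ounce ≈ 895.4 ounce (4 s.f.). Final answer: 895.4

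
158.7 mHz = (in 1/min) 1 mHz = 0.001 Hz, so 158.7 mHz = 158.7 * 0.001 = 0.1587 Hz. 1 1/min = 0.016666667 Hz, so 0.1587 Hz = 0.1587 / 0.016666667 = 9.522 1/min. Final answer: 9.522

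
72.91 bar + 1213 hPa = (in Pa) 7.412e+06. Check: 1 bar = 100000 Pa, so 72.91 bar = 72.91 * 100000 = 7291000 Pa. 1 hPa = 100 Pa, so 1213 hPa = 1213 * 100 = 121300 Pa. Sum: 7291000 + 121300 = 7412300 Pa. Result: 7412300 Pa ≈ 7.412e+06 Pa (4 s.f.).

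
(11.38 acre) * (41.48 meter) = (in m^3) 1 acre = 4046.8564 m^2, so 11.38 acre = 11.38 * 4046.8564 = 46053.226 m^2. 41.48 meter = 41.48 m. Combine: 46053.226 m^2 * 41.48 m = 1910287.8 m^3. Result: 1910287.8 m^3 ≈ 1.91e+06 m^3 (4 s.f.). Final answer: 1.91e+06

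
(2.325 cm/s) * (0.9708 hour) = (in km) 0.08126. Check: 1 cm/s = 0.01 m/s, so 2.325 cm/s = 2.325 * 0.01 = 0.02325 m/s. 1 hour = 3600 s, so 0.9708 hour = 0.9708 * 3600 = 3494.88 s. Combine: 0.02325 m/s * 3494.88 s = 81.25596 m. 1 km = 1000 m, so 81.25596 m = 81.25596 / 1000 = 0.08125596 km ≈ 0.08126 km (4 s.f.).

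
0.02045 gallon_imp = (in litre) 1 gallon_imp = 0.00454609 m^3, so 0.02045 gallon_imp = 0.02045 * 0.00454609 = 9.2967541e-05 m^3. 1 litre = 0.001 m^3, so 9.2967541e-05 m^3 = 9.2967541e-05 / 0.001 = 0.092967541 litre ≈ 0.09297 litre (4 s.f.). Final answer: 0.09297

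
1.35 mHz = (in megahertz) 1 mHz = 0.001 Hz, so 1.35 mHz = 1.35 * 0.001 = 0.00135 Hz. 1 megahertz = 1000000 Hz, so 0.00135 Hz = 0.00135 / 1000000 = 1.35e-09 megahertz. Final answer: 1.35e-09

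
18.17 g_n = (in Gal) 1 g_n = 9.80665 m/s^2, so 18.17 g_n = 18.17 * 9.80665 = 178.18683 m/s^2. 1 Gal = 0.01 m/s^2, so 178.18683 m/s^2 = 178.18683 / 0.01 = 17818.683 Gal ≈ 1.782e+04 Gal (4 s.f.). Final answer: 1.782e+04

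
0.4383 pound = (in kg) 0.1988. Check: 1 pound = 0.45359237 kg, so 0.4383 pound = 0.4383 * 0.45359237 = 0.19880954 kg. Result: 0.19880954 kg ≈ 0.1988 kg (4 s.f.).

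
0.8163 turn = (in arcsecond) 1 turn = 6.2831853 rad, so 0.8163 turn = 0.8163 * 6.2831853 = 5.1289642 rad. 1 arcsecond = 4.8481368e-06 rad, so 5.1289642 rad = 5.1289642 / 4.8481368e-06 = 1057924.8 arcsecond ≈ 1.058e+06 arcsecond (4 s.f.). Final answer: 1.058e+06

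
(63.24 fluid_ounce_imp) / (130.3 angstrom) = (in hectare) 13.79. Check: 1 fluid_ounce_imp = 2.8413063e-05 m^3, so 63.24 fluid_ounce_imp = 63.24 * 2.8413063e-05 = 0.0017968421 m^3. 1 angstrom = 1e-10 m, so 130.3 angstrom = 130.3 * 1e-10 = 1.303e-08 m. Combine: 0.0017968421 m^3 / 1.303e-08 m = 137900.39 m^2. 1 hectare = 10000 m^2, so 137900.39 m^2 = 137900.39 / 10000 = 13.790039 hectare ≈ 13.79 hectare (4 s.f.).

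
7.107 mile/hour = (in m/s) 1 mile/hour = 0.44704 m/s, so 7.107 mile/hour = 7.107 * 0.44704 = 3.1771133 m/s. Result: 3.1771133 m/s ≈ 3.177 m/s (4 s.f.). Final answer: 3.177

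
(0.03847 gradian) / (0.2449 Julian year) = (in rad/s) 7.819e-11. Check: 1 gradian = 0.015707963 rad, so 0.03847 gradian = 0.03847 * 0.015707963 = 0.00060428535 rad. 1 Julian year = 31557600 s, so 0.2449 Julian year = 0.2449 * 31557600 = 7728456.2 s. Combine: 0.00060428535 rad / 7728456.2 s = 7.8189658e-11 rad/s. Result: 7.8189658e-11 rad/s ≈ 7.819e-11 rad/s (4 s.f.).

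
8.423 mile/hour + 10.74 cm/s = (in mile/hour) 1 mile/hour = 0.44704 m/s, so 8.423 mile/hour = 8.423 * 0.44704 = 3.7654179 m/s. 1 cm/s = 0.01 m/s, so 10.74 cm/s = 10.74 * 0.01 = 0.1074 m/s. Sum: 3.7654179 + 0.1074 = 3.8728179 m/s. 1 mile/hour = 0.44704 m/s, so 3.8728179 m/s = 3.8728179 / 0.44704 = 8.663247 mile/hour ≈ 8.663 mile/hour (4 s.f.). Final answer: 8.663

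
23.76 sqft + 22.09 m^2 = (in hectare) 0.00243. Check: 1 sqft = 0.09290304 m^2, so 23.76 sqft = 23.76 * 0.09290304 = 2.2073762 m^2. 22.09 m^2 is already in m^2. Sum: 2.2073762 + 22.09 = 24.297376 m^2. 1 hectare = 10000 m^2, so 24.297376 m^2 = 24.297376 / 10000 = 0.0024297376 hectare ≈ 0.00243 hectare (4 s.f.).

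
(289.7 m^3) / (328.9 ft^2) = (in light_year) 289.7 m^3 is already in m^3. 1 ft^2 = 0.09290304 m^2, so 328.9 ft^2 = 328.9 * 0.09290304 = 30.55581 m^2. Combine: 289.7 m^3 / 30.55581 m^2 = 9.481012 m. 1 light_year = 9.4607305e+15 m, so 9.481012 m = 9.481012 / 9.4607305e+15 = 1.0021438e-15 light_year ≈ 1.002e-15 light_year (4 s.f.). Final answer: 1.002e-15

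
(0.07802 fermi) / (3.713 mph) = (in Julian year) 1 fermi = 1e-15 m, so 0.07802 fermi = 0.07802 * 1e-15 = 7.802e-17 m. 1 mph = 0.44704 m/s, so 3.713 mph = 3.713 * 0.44704 = 1.6598595 m/s. Combine: 7.802e-17 m / 1.6598595 m/s = 4.7003978e-17 s. 1 Julian year = 31557600 s, so 4.7003978e-17 s = 4.7003978e-17 / 31557600 = 1.4894662e-24 Julian year ≈ 1.489e-24 Julian year (4 s.f.). Final answer: 1.489e-24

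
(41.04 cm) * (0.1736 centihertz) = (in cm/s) 1 cm = 0.01 m, so 41.04 cm = 41.04 * 0.01 = 0.4104 m. 1 centihertz = 0.01 Hz, so 0.1736 centihertz = 0.1736 * 0.01 = 0.001736 Hz. Combine: 0.4104 m * 0.001736 Hz = 0.0007124544 m/s. 1 cm/s = 0.01 m/s, so 0.0007124544 m/s = 0.0007124544 / 0.01 = 0.07124544 cm/s ≈ 0.07125 cm/s (4 s.f.). Final answer: 0.07125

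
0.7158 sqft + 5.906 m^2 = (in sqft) 64.29. Check: 1 sqft = 0.09290304 m^2, so 0.7158 sqft = 0.7158 * 0.09290304 = 0.066499996 m^2. 5.906 m^2 is already in m^2. Sum: 0.066499996 + 5.906 = 5.9725 m^2. 1 sqft = 0.09290304 m^2, so 5.9725 m^2 = 5.9725 / 0.09290304 = 64.287455 sqft ≈ 64.29 sqft (4 s.f.).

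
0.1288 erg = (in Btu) 1 erg = 1e-07 J, so 0.1288 erg = 0.1288 * 1e-07 = 1.288e-08 J. 1 Btu = 1055.0559 J, so 1.288e-08 J = 1.288e-08 / 1055.0559 = 1.2207885e-11 Btu ≈ 1.221e-11 Btu (4 s.f.). Final answer: 1.221e-11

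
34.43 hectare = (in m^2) 1 hectare = 10000 m^2, so 34.43 hectare = 34.43 * 10000 = 344300 m^2. Result: 344300 m^2 ≈ 3.443e+05 m^2 (4 s.f.). Final answer: 3.443e+05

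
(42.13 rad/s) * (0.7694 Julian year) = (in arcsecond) 2.11e+14. Check: 42.13 rad/s is already in rad/s. 1 Julian year = 31557600 s, so 0.7694 Julian year = 0.7694 * 31557600 = 24280417 s. Combine: 42.13 rad/s * 24280417 s = 1.022934e+09 rad. 1 arcsecond = 4.8481368e-06 rad, so 1.022934e+09 rad = 1.022934e+09 / 4.8481368e-06 = 2.1099528e+14 arcsecond ≈ 2.11e+14 arcsecond (4 s.f.).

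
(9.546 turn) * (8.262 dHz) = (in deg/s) 1 turn = 6.2831853 rad, so 9.546 turn = 9.546 * 6.2831853 = 59.979287 rad. 1 dHz = 0.1 Hz, so 8.262 dHz = 8.262 * 0.1 = 0.8262 Hz. Combine: 59.979287 rad * 0.8262 Hz = 49.554887 rad/s. 1 deg/s = 0.017453293 rad/s, so 49.554887 rad/s = 49.554887 / 0.017453293 = 2839.2859 deg/s ≈ 2839 deg/s (4 s.f.). Final answer: 2839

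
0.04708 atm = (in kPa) 4.77. Check: 1 atm = 101325 Pa, so 0.04708 atm = 0.04708 * 101325 = 4770.381 Pa. 1 kPa = 1000 Pa, so 4770.381 Pa = 4770.381 / 1000 = 4.770381 kPa ≈ 4.77 kPa (4 s.f.).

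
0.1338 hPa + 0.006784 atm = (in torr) 5.256. Check: 1 hPa = 100 Pa, so 0.1338 hPa = 0.1338 * 100 = 13.38 Pa. 1 atm = 101325 Pa, so 0.006784 atm = 0.006784 * 101325 = 687.3888 Pa. Sum: 13.38 + 687.3888 = 700.7688 Pa. 1 torr = 133.32237 Pa, so 700.7688 Pa = 700.7688 / 133.32237 = 5.2561983 torr ≈ 5.256 torr (4 s.f.).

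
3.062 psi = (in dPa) 1 psi = 6894.7573 Pa, so 3.062 psi = 3.062 * 6894.7573 = 21111.747 Pa. 1 dPa = 0.1 Pa, so 21111.747 Pa = 21111.747 / 0.1 = 211117.47 dPa ≈ 2.111e+05 dPa (4 s.f.). Final answer: 2.111e+05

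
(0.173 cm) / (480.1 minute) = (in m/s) 1 cm = 0.01 m, so 0.173 cm = 0.173 * 0.01 = 0.00173 m. 1 minute = 60 s, so 480.1 minute = 480.1 * 60 = 28806 s. Combine: 0.00173 m / 28806 s = 6.0056933e-08 m/s. Result: 6.0056933e-08 m/s ≈ 6.006e-08 m/s (4 s.f.). Final answer: 6.006e-08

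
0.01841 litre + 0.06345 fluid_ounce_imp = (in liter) 1 litre = 0.001 m^3, so 0.01841 litre = 0.01841 * 0.001 = 1.841e-05 m^3. 1 fluid_ounce_imp = 2.8413063e-05 m^3, so 0.06345 fluid_ounce_imp = 0.06345 * 2.8413063e-05 = 1.8028088e-06 m^3. Sum: 1.841e-05 + 1.8028088e-06 = 2.0212809e-05 m^3. 1 liter = 0.001 m^3, so 2.0212809e-05 m^3 = 2.0212809e-05 / 0.001 = 0.020212809 liter ≈ 0.02021 liter (4 s.f.). Final answer: 0.02021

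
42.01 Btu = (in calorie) 1 Btu = 1055.0559 J, so 42.01 Btu = 42.01 * 1055.0559 = 44322.896 J. 1 calorie = 4.184 J, so 44322.896 J = 44322.896 / 4.184 = 10593.426 calorie ≈ 1.059e+04 calorie (4 s.f.). Final answer: 1.059e+04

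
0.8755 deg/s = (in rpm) 0.1459. Check: 1 deg/s = 0.017453293 rad/s, so 0.8755 deg/s = 0.8755 * 0.017453293 = 0.015280358 rad/s. 1 rpm = 0.10471976 rad/s, so 0.015280358 rad/s = 0.015280358 / 0.10471976 = 0.14591667 rpm ≈ 0.1459 rpm (4 s.f.).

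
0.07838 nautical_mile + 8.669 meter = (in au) 1 nautical_mile = 1852 m, so 0.07838 nautical_mile = 0.07838 * 1852 = 145.15976 m. 8.669 meter = 8.669 m. Sum: 145.15976 + 8.669 = 153.82876 m. 1 au = 1.4959787e+11 m, so 153.82876 m = 153.82876 / 1.4959787e+11 = 1.0282817e-09 au ≈ 1.028e-09 au (4 s.f.). Final answer: 1.028e-09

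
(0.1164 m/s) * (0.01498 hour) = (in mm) 6277. Check: 0.1164 m/s is already in m/s. 1 hour = 3600 s, so 0.01498 hour = 0.01498 * 3600 = 53.928 s. Combine: 0.1164 m/s * 53.928 s = 6.2772192 m. 1 mm = 0.001 m, so 6.2772192 m = 6.2772192 / 0.001 = 6277.2192 mm ≈ 6277 mm (4 s.f.).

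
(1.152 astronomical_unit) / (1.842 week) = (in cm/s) 1 astronomical_unit = 1.4959787e+11 m, so 1.152 astronomical_unit = 1.152 * 1.4959787e+11 = 1.7233675e+11 m. 1 week = 604800 s, so 1.842 week = 1.842 * 604800 = 1114041.6 s. Combine: 1.7233675e+11 m / 1114041.6 s = 154695.07 m/s. 1 cm/s = 0.01 m/s, so 154695.07 m/s = 154695.07 / 0.01 = 15469507 cm/s ≈ 1.547e+07 cm/s (4 s.f.). Final answer: 1.547e+07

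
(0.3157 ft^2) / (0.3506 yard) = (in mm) 1 ft^2 = 0.09290304 m^2, so 0.3157 ft^2 = 0.3157 * 0.09290304 = 0.02932949 m^2. 1 yard = 0.9144 m, so 0.3506 yard = 0.3506 * 0.9144 = 0.32058864 m. Combine: 0.02932949 m^2 / 0.32058864 m = 0.091486366 m. 1 mm = 0.001 m, so 0.091486366 m = 0.091486366 / 0.001 = 91.486366 mm ≈ 91.49 mm (4 s.f.). Final answer: 91.49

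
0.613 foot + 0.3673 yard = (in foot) 1 foot = 0.3048 m, so 0.613 foot = 0.613 * 0.3048 = 0.1868424 m. 1 yard = 0.9144 m, so 0.3673 yard = 0.3673 * 0.9144 = 0.33585912 m. Sum: 0.1868424 + 0.33585912 = 0.52270152 m. 1 foot = 0.3048 m, so 0.52270152 m = 0.52270152 / 0.3048 = 1.7149 foot ≈ 1.715 foot (4 s.f.). Final answer: 1.715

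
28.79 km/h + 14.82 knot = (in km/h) 1 km/h = 0.27777778 m/s, so 28.79 km/h = 28.79 * 0.27777778 = 7.9972222 m/s. 1 knot = 0.51444444 m/s, so 14.82 knot = 14.82 * 0.51444444 = 7.6240667 m/s. Sum: 7.9972222 + 7.6240667 = 15.621289 m/s. 1 km/h = 0.27777778 m/s, so 15.621289 m/s = 15.621289 / 0.27777778 = 56.23664 km/h ≈ 56.24 km/h (4 s.f.). Final answer: 56.24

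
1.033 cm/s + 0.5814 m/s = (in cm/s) 1 cm/s = 0.01 m/s, so 1.033 cm/s = 1.033 * 0.01 = 0.01033 m/s. 0.5814 m/s is already in m/s. Sum: 0.01033 + 0.5814 = 0.59173 m/s. 1 cm/s = 0.01 m/s, so 0.59173 m/s = 0.59173 / 0.01 = 59.173 cm/s ≈ 59.17 cm/s (4 s.f.). Final answer: 59.17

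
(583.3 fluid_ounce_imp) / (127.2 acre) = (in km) 1 fluid_ounce_imp = 2.8413063e-05 m^3, so 583.3 fluid_ounce_imp = 583.3 * 2.8413063e-05 = 0.016573339 m^3. 1 acre = 4046.8564 m^2, so 127.2 acre = 127.2 * 4046.8564 = 514760.14 m^2. Combine: 0.016573339 m^3 / 514760.14 m^2 = 3.2196237e-08 m. 1 km = 1000 m, so 3.2196237e-08 m = 3.2196237e-08 / 1000 = 3.2196237e-11 km ≈ 3.22e-11 km (4 s.f.). Final answer: 3.22e-11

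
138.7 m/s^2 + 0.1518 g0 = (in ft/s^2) 138.7 m/s^2 is already in m/s^2. 1 g0 = 9.80665 m/s^2, so 0.1518 g0 = 0.1518 * 9.80665 = 1.4886495 m/s^2. Sum: 138.7 + 1.4886495 = 140.18865 m/s^2. 1 ft/s^2 = 0.3048 m/s^2, so 140.18865 m/s^2 = 140.18865 / 0.3048 = 459.93651 ft/s^2 ≈ 459.9 ft/s^2 (4 s.f.). Final answer: 459.9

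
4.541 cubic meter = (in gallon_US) 1200. Check: 4.541 cubic meter = 4.541 m^3. 1 gallon_US = 0.0037854118 m^3, so 4.541 m^3 = 4.541 / 0.0037854118 = 1199.6053 gallon_US ≈ 1200 gallon_US (4 s.f.).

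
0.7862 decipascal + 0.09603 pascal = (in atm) 1.724e-06. Check: 1 decipascal = 0.1 Pa, so 0.7862 decipascal = 0.7862 * 0.1 = 0.07862 Pa. 0.09603 pascal = 0.09603 Pa. Sum: 0.07862 + 0.09603 = 0.17465 Pa. 1 atm = 101325 Pa, so 0.17465 Pa = 0.17465 / 101325 = 1.7236615e-06 atm ≈ 1.724e-06 atm (4 s.f.).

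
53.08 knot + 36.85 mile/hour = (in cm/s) 1 knot = 0.51444444 m/s, so 53.08 knot = 53.08 * 0.51444444 = 27.306711 m/s. 1 mile/hour = 0.44704 m/s, so 36.85 mile/hour = 36.85 * 0.44704 = 16.473424 m/s. Sum: 27.306711 + 16.473424 = 43.780135 m/s. 1 cm/s = 0.01 m/s, so 43.780135 m/s = 43.780135 / 0.01 = 4378.0135 cm/s ≈ 4378 cm/s (4 s.f.). Final answer: 4378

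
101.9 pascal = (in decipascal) 1019. Check: 101.9 pascal = 101.9 Pa. 1 decipascal = 0.1 Pa, so 101.9 Pa = 101.9 / 0.1 = 1019 decipascal.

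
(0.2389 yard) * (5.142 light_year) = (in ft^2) 1 yard = 0.9144 m, so 0.2389 yard = 0.2389 * 0.9144 = 0.21845016 m. 1 light_year = 9.4607305e+15 m, so 5.142 light_year = 5.142 * 9.4607305e+15 = 4.8647076e+16 m. Combine: 0.21845016 m * 4.8647076e+16 m = 1.0626962e+16 m^2. 1 ft^2 = 0.09290304 m^2, so 1.0626962e+16 m^2 = 1.0626962e+16 / 0.09290304 = 1.1438766e+17 ft^2 ≈ 1.144e+17 ft^2 (4 s.f.). Final answer: 1.144e+17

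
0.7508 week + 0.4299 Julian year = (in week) 1 week = 604800 s, so 0.7508 week = 0.7508 * 604800 = 454083.84 s. 1 Julian year = 31557600 s, so 0.4299 Julian year = 0.4299 * 31557600 = 13566612 s. Sum: 454083.84 + 13566612 = 14020696 s. 1 week = 604800 s, so 14020696 s = 14020696 / 604800 = 23.182368 week ≈ 23.18 week (4 s.f.). Final answer: 23.18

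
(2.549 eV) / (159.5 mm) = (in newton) 1 eV = 1.6021766e-19 J, so 2.549 eV = 2.549 * 1.6021766e-19 = 4.0839482e-19 J. 1 mm = 0.001 m, so 159.5 mm = 159.5 * 0.001 = 0.1595 m. Combine: 4.0839482e-19 J / 0.1595 m = 2.5604691e-18 N. 2.5604691e-18 N = 2.5604691e-18 newton ≈ 2.56e-18 newton (4 s.f.). Final answer: 2.56e-18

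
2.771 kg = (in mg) 2.771e+06. Check: 1 mg = 1e-06 kg, so 2.771 kg = 2.771 / 1e-06 = 2771000 mg ≈ 2.771e+06 mg (4 s.f.).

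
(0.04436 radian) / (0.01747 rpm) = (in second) 0.04436 radian = 0.04436 rad. 1 rpm = 0.10471976 rad/s, so 0.01747 rpm = 0.01747 * 0.10471976 = 0.0018294541 rad/s. Combine: 0.04436 rad / 0.0018294541 rad/s = 24.24767 s. 24.24767 s = 24.24767 second ≈ 24.25 second (4 s.f.). Final answer: 24.25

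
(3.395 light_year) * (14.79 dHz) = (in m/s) 1 light_year = 9.4607305e+15 m, so 3.395 light_year = 3.395 * 9.4607305e+15 = 3.211918e+16 m. 1 dHz = 0.1 Hz, so 14.79 dHz = 14.79 * 0.1 = 1.479 Hz. Combine: 3.211918e+16 m * 1.479 Hz = 4.7504267e+16 m/s. Result: 4.7504267e+16 m/s ≈ 4.75e+16 m/s (4 s.f.). Final answer: 4.75e+16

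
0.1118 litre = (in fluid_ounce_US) 3.78. Check: 1 litre = 0.001 m^3, so 0.1118 litre = 0.1118 * 0.001 = 0.0001118 m^3. 1 fluid_ounce_US = 2.957353e-05 m^3, so 0.0001118 m^3 = 0.0001118 / 2.957353e-05 = 3.7804077 fluid_ounce_US ≈ 3.78 fluid_ounce_US (4 s.f.).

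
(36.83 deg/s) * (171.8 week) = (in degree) 3.827e+09. Check: 1 deg/s = 0.017453293 rad/s, so 36.83 deg/s = 36.83 * 0.017453293 = 0.64280476 rad/s. 1 week = 604800 s, so 171.8 week = 171.8 * 604800 = 1.0390464e+08 s. Combine: 0.64280476 rad/s * 1.0390464e+08 s = 66790398 rad. 1 degree = 0.017453293 rad, so 66790398 rad = 66790398 / 0.017453293 = 3.8268079e+09 degree ≈ 3.827e+09 degree (4 s.f.).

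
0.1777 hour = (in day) 0.007404. Check: 1 hour = 3600 s, so 0.1777 hour = 0.1777 * 3600 = 639.72 s. 1 day = 86400 s, so 639.72 s = 639.72 / 86400 = 0.0074041667 day ≈ 0.007404 day (4 s.f.).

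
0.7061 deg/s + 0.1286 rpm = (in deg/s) 1 deg/s = 0.017453293 rad/s, so 0.7061 deg/s = 0.7061 * 0.017453293 = 0.01232377 rad/s. 1 rpm = 0.10471976 rad/s, so 0.1286 rpm = 0.1286 * 0.10471976 = 0.013466961 rad/s. Sum: 0.01232377 + 0.013466961 = 0.02579073 rad/s. 1 deg/s = 0.017453293 rad/s, so 0.02579073 rad/s = 0.02579073 / 0.017453293 = 1.4777 deg/s ≈ 1.478 deg/s (4 s.f.). Final answer: 1.478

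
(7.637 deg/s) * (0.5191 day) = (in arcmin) 1 deg/s = 0.017453293 rad/s, so 7.637 deg/s = 7.637 * 0.017453293 = 0.13329079 rad/s. 1 day = 86400 s, so 0.5191 day = 0.5191 * 86400 = 44850.24 s. Combine: 0.13329079 rad/s * 44850.24 s = 5978.1241 rad. 1 arcmin = 0.00029088821 rad, so 5978.1241 rad = 5978.1241 / 0.00029088821 = 20551277 arcmin ≈ 2.055e+07 arcmin (4 s.f.). Final answer: 2.055e+07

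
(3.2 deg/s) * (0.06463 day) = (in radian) 311.9. Check: 1 deg/s = 0.017453293 rad/s, so 3.2 deg/s = 3.2 * 0.017453293 = 0.055850536 rad/s. 1 day = 86400 s, so 0.06463 day = 0.06463 * 86400 = 5584.032 s. Combine: 0.055850536 rad/s * 5584.032 s = 311.87118 rad. 311.87118 rad = 311.87118 radian ≈ 311.9 radian (4 s.f.).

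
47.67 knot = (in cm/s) 1 knot = 0.51444444 m/s, so 47.67 knot = 47.67 * 0.51444444 = 24.523567 m/s. 1 cm/s = 0.01 m/s, so 24.523567 m/s = 24.523567 / 0.01 = 2452.3567 cm/s ≈ 2452 cm/s (4 s.f.). Final answer: 2452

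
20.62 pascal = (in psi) 0.002991. Check: 20.62 pascal = 20.62 Pa. 1 psi = 6894.7573 Pa, so 20.62 Pa = 20.62 / 6894.7573 = 0.0029906782 psi ≈ 0.002991 psi (4 s.f.).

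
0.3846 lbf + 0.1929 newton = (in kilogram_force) 1 lbf = 4.4482216 N, so 0.3846 lbf = 0.3846 * 4.4482216 = 1.710786 N. 0.1929 newton = 0.1929 N. Sum: 1.710786 + 0.1929 = 1.903686 N. 1 kilogram_force = 9.80665 N, so 1.903686 N = 1.903686 / 9.80665 = 0.19412195 kilogram_force ≈ 0.1941 kilogram_force (4 s.f.). Final answer: 0.1941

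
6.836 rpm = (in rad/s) 1 rpm = 0.10471976 rad/s, so 6.836 rpm = 6.836 * 0.10471976 = 0.71586425 rad/s. Result: 0.71586425 rad/s ≈ 0.7159 rad/s (4 s.f.). Final answer: 0.7159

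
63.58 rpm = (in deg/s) 381.5. Check: 1 rpm = 0.10471976 rad/s, so 63.58 rpm = 63.58 * 0.10471976 = 6.658082 rad/s. 1 deg/s = 0.017453293 rad/s, so 6.658082 rad/s = 6.658082 / 0.017453293 = 381.48 deg/s ≈ 381.5 deg/s (4 s.f.).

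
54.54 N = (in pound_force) 12.26. Check: 1 pound_force = 4.4482216 N, so 54.54 N = 54.54 / 4.4482216 = 12.26108 pound_force ≈ 12.26 pound_force (4 s.f.).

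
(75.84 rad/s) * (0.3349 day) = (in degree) 1.257e+08. Check: 75.84 rad/s is already in rad/s. 1 day = 86400 s, so 0.3349 day = 0.3349 * 86400 = 28935.36 s. Combine: 75.84 rad/s * 28935.36 s = 2194457.7 rad. 1 degree = 0.017453293 rad, so 2194457.7 rad = 2194457.7 / 0.017453293 = 1.2573316e+08 degree ≈ 1.257e+08 degree (4 s.f.).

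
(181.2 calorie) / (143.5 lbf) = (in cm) 1 calorie = 4.184 J, so 181.2 calorie = 181.2 * 4.184 = 758.1408 J. 1 lbf = 4.4482216 N, so 143.5 lbf = 143.5 * 4.4482216 = 638.3198 N. Combine: 758.1408 J / 638.3198 N = 1.1877131 m. 1 cm = 0.01 m, so 1.1877131 m = 1.1877131 / 0.01 = 118.77131 cm ≈ 118.8 cm (4 s.f.). Final answer: 118.8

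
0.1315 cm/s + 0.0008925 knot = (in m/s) 0.001774. Check: 1 cm/s = 0.01 m/s, so 0.1315 cm/s = 0.1315 * 0.01 = 0.001315 m/s. 1 knot = 0.51444444 m/s, so 0.0008925 knot = 0.0008925 * 0.51444444 = 0.00045914167 m/s. Sum: 0.001315 + 0.00045914167 = 0.0017741417 m/s. Result: 0.0017741417 m/s ≈ 0.001774 m/s (4 s.f.).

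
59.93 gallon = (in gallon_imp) 49.9. Check: 1 gallon = 0.0037854118 m^3, so 59.93 gallon = 59.93 * 0.0037854118 = 0.22685973 m^3. 1 gallon_imp = 0.00454609 m^3, so 0.22685973 m^3 = 0.22685973 / 0.00454609 = 49.902164 gallon_imp ≈ 49.9 gallon_imp (4 s.f.).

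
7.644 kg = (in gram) 7644. Check: 1 gram = 0.001 kg, so 7.644 kg = 7.644 / 0.001 = 7644 gram.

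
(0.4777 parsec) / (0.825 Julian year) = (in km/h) 2.038e+09. Check: 1 parsec = 3.0856776e+16 m, so 0.4777 parsec = 0.4777 * 3.0856776e+16 = 1.4740282e+16 m. 1 Julian year = 31557600 s, so 0.825 Julian year = 0.825 * 31557600 = 26035020 s. Combine: 1.4740282e+16 m / 26035020 s = 5.6617133e+08 m/s. 1 km/h = 0.27777778 m/s, so 5.6617133e+08 m/s = 5.6617133e+08 / 0.27777778 = 2.0382168e+09 km/h ≈ 2.038e+09 km/h (4 s.f.).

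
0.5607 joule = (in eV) 3.5e+18. Check: 0.5607 joule = 0.5607 J. 1 eV = 1.6021766e-19 J, so 0.5607 J = 0.5607 / 1.6021766e-19 = 3.4996141e+18 eV ≈ 3.5e+18 eV (4 s.f.).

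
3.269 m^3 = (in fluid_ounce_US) 1 fluid_ounce_US = 2.957353e-05 m^3, so 3.269 m^3 = 3.269 / 2.957353e-05 = 110538.04 fluid_ounce_US ≈ 1.105e+05 fluid_ounce_US (4 s.f.). Final answer: 1.105e+05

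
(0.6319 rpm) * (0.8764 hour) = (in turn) 1 rpm = 0.10471976 rad/s, so 0.6319 rpm = 0.6319 * 0.10471976 = 0.066172413 rad/s. 1 hour = 3600 s, so 0.8764 hour = 0.8764 * 3600 = 3155.04 s. Combine: 0.066172413 rad/s * 3155.04 s = 208.77661 rad. 1 turn = 6.2831853 rad, so 208.77661 rad = 208.77661 / 6.2831853 = 33.22783 turn ≈ 33.23 turn (4 s.f.). Final answer: 33.23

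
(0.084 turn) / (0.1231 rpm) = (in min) 1 turn = 6.2831853 rad, so 0.084 turn = 0.084 * 6.2831853 = 0.52778757 rad. 1 rpm = 0.10471976 rad/s, so 0.1231 rpm = 0.1231 * 0.10471976 = 0.012891002 rad/s. Combine: 0.52778757 rad / 0.012891002 rad/s = 40.942323 s. 1 min = 60 s, so 40.942323 s = 40.942323 / 60 = 0.68237206 min ≈ 0.6824 min (4 s.f.). Final answer: 0.6824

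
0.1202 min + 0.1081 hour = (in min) 1 min = 60 s, so 0.1202 min = 0.1202 * 60 = 7.212 s. 1 hour = 3600 s, so 0.1081 hour = 0.1081 * 3600 = 389.16 s. Sum: 7.212 + 389.16 = 396.372 s. 1 min = 60 s, so 396.372 s = 396.372 / 60 = 6.6062 min ≈ 6.606 min (4 s.f.). Final answer: 6.606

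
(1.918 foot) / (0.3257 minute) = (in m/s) 0.02992. Check: 1 foot = 0.3048 m, so 1.918 foot = 1.918 * 0.3048 = 0.5846064 m. 1 minute = 60 s, so 0.3257 minute = 0.3257 * 60 = 19.542 s. Combine: 0.5846064 m / 19.542 s = 0.029915382 m/s. Result: 0.029915382 m/s ≈ 0.02992 m/s (4 s.f.).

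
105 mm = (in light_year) 1 mm = 0.001 m, so 105 mm = 105 * 0.001 = 0.105 m. 1 light_year = 9.4607305e+15 m, so 0.105 m = 0.105 / 9.4607305e+15 = 1.1098509e-17 light_year ≈ 1.11e-17 light_year (4 s.f.). Final answer: 1.11e-17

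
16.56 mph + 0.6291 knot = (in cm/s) 1 mph = 0.44704 m/s, so 16.56 mph = 16.56 * 0.44704 = 7.4029824 m/s. 1 knot = 0.51444444 m/s, so 0.6291 knot = 0.6291 * 0.51444444 = 0.323637 m/s. Sum: 7.4029824 + 0.323637 = 7.7266194 m/s. 1 cm/s = 0.01 m/s, so 7.7266194 m/s = 7.7266194 / 0.01 = 772.66194 cm/s ≈ 772.7 cm/s (4 s.f.). Final answer: 772.7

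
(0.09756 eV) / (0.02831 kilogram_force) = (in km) 5.63e-23. Check: 1 eV = 1.6021766e-19 J, so 0.09756 eV = 0.09756 * 1.6021766e-19 = 1.5630835e-20 J. 1 kilogram_force = 9.80665 N, so 0.02831 kilogram_force = 0.02831 * 9.80665 = 0.27762626 N. Combine: 1.5630835e-20 J / 0.27762626 N = 5.6301717e-20 m. 1 km = 1000 m, so 5.6301717e-20 m = 5.6301717e-20 / 1000 = 5.6301717e-23 km ≈ 5.63e-23 km (4 s.f.).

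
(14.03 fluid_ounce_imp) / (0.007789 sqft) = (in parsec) 1.785e-17. Check: 1 fluid_ounce_imp = 2.8413063e-05 m^3, so 14.03 fluid_ounce_imp = 14.03 * 2.8413063e-05 = 0.00039863527 m^3. 1 sqft = 0.09290304 m^2, so 0.007789 sqft = 0.007789 * 0.09290304 = 0.00072362178 m^2. Combine: 0.00039863527 m^3 / 0.00072362178 m^2 = 0.55088898 m. 1 parsec = 3.0856776e+16 m, so 0.55088898 m = 0.55088898 / 3.0856776e+16 = 1.7853096e-17 parsec ≈ 1.785e-17 parsec (4 s.f.).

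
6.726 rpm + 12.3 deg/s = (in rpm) 1 rpm = 0.10471976 rad/s, so 6.726 rpm = 6.726 * 0.10471976 = 0.70434507 rad/s. 1 deg/s = 0.017453293 rad/s, so 12.3 deg/s = 12.3 * 0.017453293 = 0.2146755 rad/s. Sum: 0.70434507 + 0.2146755 = 0.91902057 rad/s. 1 rpm = 0.10471976 rad/s, so 0.91902057 rad/s = 0.91902057 / 0.10471976 = 8.776 rpm. Final answer: 8.776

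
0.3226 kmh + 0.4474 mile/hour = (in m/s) 0.2896. Check: 1 kmh = 0.27777778 m/s, so 0.3226 kmh = 0.3226 * 0.27777778 = 0.089611111 m/s. 1 mile/hour = 0.44704 m/s, so 0.4474 mile/hour = 0.4474 * 0.44704 = 0.2000057 m/s. Sum: 0.089611111 + 0.2000057 = 0.28961681 m/s. Result: 0.28961681 m/s ≈ 0.2896 m/s (4 s.f.).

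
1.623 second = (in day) 1.878e-05. Check: 1.623 second = 1.623 s. 1 day = 86400 s, so 1.623 s = 1.623 / 86400 = 1.8784722e-05 day ≈ 1.878e-05 day (4 s.f.).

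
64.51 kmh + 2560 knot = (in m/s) 1 kmh = 0.27777778 m/s, so 64.51 kmh = 64.51 * 0.27777778 = 17.919444 m/s. 1 knot = 0.51444444 m/s, so 2560 knot = 2560 * 0.51444444 = 1316.9778 m/s. Sum: 17.919444 + 1316.9778 = 1334.8972 m/s. Result: 1334.8972 m/s ≈ 1335 m/s (4 s.f.). Final answer: 1335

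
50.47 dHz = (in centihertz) 504.7. Check: 1 dHz = 0.1 Hz, so 50.47 dHz = 50.47 * 0.1 = 5.047 Hz. 1 centihertz = 0.01 Hz, so 5.047 Hz = 5.047 / 0.01 = 504.7 centihertz.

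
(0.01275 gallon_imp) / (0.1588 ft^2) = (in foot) 0.01289. Check: 1 gallon_imp = 0.00454609 m^3, so 0.01275 gallon_imp = 0.01275 * 0.00454609 = 5.7962647e-05 m^3. 1 ft^2 = 0.09290304 m^2, so 0.1588 ft^2 = 0.1588 * 0.09290304 = 0.014753003 m^2. Combine: 5.7962647e-05 m^3 / 0.014753003 m^2 = 0.0039288712 m. 1 foot = 0.3048 m, so 0.0039288712 m = 0.0039288712 / 0.3048 = 0.012889997 foot ≈ 0.01289 foot (4 s.f.).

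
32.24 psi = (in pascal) 1 psi = 6894.7573 Pa, so 32.24 psi = 32.24 * 6894.7573 = 222286.98 Pa. 222286.98 Pa = 222286.98 pascal ≈ 2.223e+05 pascal (4 s.f.). Final answer: 2.223e+05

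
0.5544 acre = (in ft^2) 1 acre = 4046.8564 m^2, so 0.5544 acre = 0.5544 * 4046.8564 = 2243.5772 m^2. 1 ft^2 = 0.09290304 m^2, so 2243.5772 m^2 = 2243.5772 / 0.09290304 = 24149.664 ft^2 ≈ 2.415e+04 ft^2 (4 s.f.). Final answer: 2.415e+04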